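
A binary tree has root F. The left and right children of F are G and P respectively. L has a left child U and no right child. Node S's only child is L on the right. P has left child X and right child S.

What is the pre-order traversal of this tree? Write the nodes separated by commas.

F, G, P, X, S, L, U

Pre-order visits the node, then its left subtree, then its right subtree.
Visit F.
At F: go left to G.
  G is a leaf — visit G.
At F: go right to P.
  Visit P.
  At P: go left to X.
    X is a leaf — visit X.
  At P: go right to S.
    Visit S.
    At S: no left child.
    At S: go right to L.
      Visit L.
      At L: go left to U.
        U is a leaf — visit U.
      At L: no right child.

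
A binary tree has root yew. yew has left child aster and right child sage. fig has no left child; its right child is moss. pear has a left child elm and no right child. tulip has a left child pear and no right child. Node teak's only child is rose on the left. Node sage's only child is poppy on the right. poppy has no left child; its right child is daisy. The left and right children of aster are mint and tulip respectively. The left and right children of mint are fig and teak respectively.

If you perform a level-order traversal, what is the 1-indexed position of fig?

7

Level-order visits nodes level by level from the root, left to right within each level.
Level 0: yew
Level 1: aster, sage
Level 2: mint, tulip, poppy
Level 3: fig, teak, pear, daisy
Level 4: moss, rose, elm
Full level-order sequence: yew, aster, sage, mint, tulip, poppy, fig, teak, pear, daisy, moss, rose, elm.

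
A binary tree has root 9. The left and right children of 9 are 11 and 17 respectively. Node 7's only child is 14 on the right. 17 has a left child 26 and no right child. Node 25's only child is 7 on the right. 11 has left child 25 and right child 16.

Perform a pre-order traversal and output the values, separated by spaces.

Pre-order visits the node, then its left subtree, then its right subtree.
Visit 9.
At 9: go left to 11.
  Visit 11.
  At 11: go left to 25.
    Visit 25.
    At 25: no left child.
    At 25: go right to 7.
      Visit 7.
      At 7: no left child.
      At 7: go right to 14.
        14 is a leaf — visit 14.
  At 11: go right to 16.
    16 is a leaf — visit 16.
At 9: go right to 17.
  Visit 17.
  At 17: go left to 26.
    26 is a leaf — visit 26.
  At 17: no right child.

9 11 25 7 14 16 17 26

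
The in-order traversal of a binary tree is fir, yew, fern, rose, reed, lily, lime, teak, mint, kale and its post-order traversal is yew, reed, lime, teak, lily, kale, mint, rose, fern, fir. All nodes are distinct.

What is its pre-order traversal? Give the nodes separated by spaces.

fir fern yew rose mint lily reed teak lime kale

The last element of post-order is the root; it splits in-order into left and right subtrees.
Root fir: left subtree has 0 nodes { }, right has 9 {yew, fern, rose, reed, lily, lime, teak, mint, kale}.
  Root fern: left subtree has 1 node {yew}, right has 7 {rose, reed, lily, lime, teak, mint, kale}.
    Root rose: left subtree has 0 nodes { }, right has 6 {reed, lily, lime, teak, mint, kale}.
      Root mint: left subtree has 4 nodes {reed, lily, lime, teak}, right has 1 {kale}.
        Root lily: left subtree has 1 node {reed}, right has 2 {lime, teak}.
          Root teak: left subtree has 1 node {lime}, right has 0 { }.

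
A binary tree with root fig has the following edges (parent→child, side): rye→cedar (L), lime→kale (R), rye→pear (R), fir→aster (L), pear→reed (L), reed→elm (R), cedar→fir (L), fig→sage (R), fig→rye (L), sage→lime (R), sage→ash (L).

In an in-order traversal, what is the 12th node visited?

In-order visits the left subtree, then the node, then the right subtree.
At fig: go left to rye.
  At rye: go left to cedar.
    At cedar: go left to fir.
      At fir: go left to aster.
        aster is a leaf — visit aster.
      Visit fir.
      At fir: no right child.
    Visit cedar.
    At cedar: no right child.
  Visit rye.
  At rye: go right to pear.
    At pear: go left to reed.
      At reed: no left child.
      Visit reed.
      At reed: go right to elm.
        elm is a leaf — visit elm.
    Visit pear.
    At pear: no right child.
Visit fig.
At fig: go right to sage.
  At sage: go left to ash.
    ash is a leaf — visit ash.
  Visit sage.
  At sage: go right to lime.
    At lime: no left child.
    Visit lime.
    At lime: go right to kale.
      kale is a leaf — visit kale.
Full in-order sequence: aster, fir, cedar, rye, reed, elm, pear, fig, ash, sage, lime, kale.

kale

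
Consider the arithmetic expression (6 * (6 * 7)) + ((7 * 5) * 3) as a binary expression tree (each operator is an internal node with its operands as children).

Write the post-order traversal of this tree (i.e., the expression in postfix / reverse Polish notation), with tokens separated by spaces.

6 6 7 * * 7 5 * 3 * +

Post-order on an expression tree gives postfix notation: for each operator, emit left operand, right operand, then the operator.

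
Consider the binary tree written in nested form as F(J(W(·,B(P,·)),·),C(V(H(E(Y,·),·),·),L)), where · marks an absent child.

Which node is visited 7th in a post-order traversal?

H

Post-order visits the left subtree, then the right subtree, then the node.
At F: go left to J.
  At J: go left to W.
    At W: no left child.
    At W: go right to B.
      At B: go left to P.
        P is a leaf — visit P.
      At B: no right child.
      Visit B.
    Visit W.
  At J: no right child.
  Visit J.
At F: go right to C.
  At C: go left to V.
    At V: go left to H.
      At H: go left to E.
        At E: go left to Y.
          Y is a leaf — visit Y.
        At E: no right child.
        Visit E.
      At H: no right child.
      Visit H.
    At V: no right child.
    Visit V.
  At C: go right to L.
    L is a leaf — visit L.
  Visit C.
Visit F.
Full post-order sequence: P, B, W, J, Y, E, H, V, L, C, F.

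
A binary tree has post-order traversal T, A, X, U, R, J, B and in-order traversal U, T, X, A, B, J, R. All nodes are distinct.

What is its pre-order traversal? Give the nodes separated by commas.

B, U, X, T, A, J, R

The last element of post-order is the root; it splits in-order into left and right subtrees.
Root B: left subtree has 4 nodes {U, T, X, A}, right has 2 {J, R}.
  Root U: left subtree has 0 nodes { }, right has 3 {T, X, A}.
    Root X: left subtree has 1 node {T}, right has 1 {A}.
  Root J: left subtree has 0 nodes { }, right has 1 {R}.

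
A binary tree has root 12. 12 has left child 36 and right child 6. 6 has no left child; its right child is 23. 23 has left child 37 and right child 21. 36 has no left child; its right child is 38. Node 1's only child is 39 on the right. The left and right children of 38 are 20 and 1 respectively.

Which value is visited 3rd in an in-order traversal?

In-order visits the left subtree, then the node, then the right subtree.
At 12: go left to 36.
  At 36: no left child.
  Visit 36.
  At 36: go right to 38.
    At 38: go left to 20.
      20 is a leaf — visit 20.
    Visit 38.
    At 38: go right to 1.
      At 1: no left child.
      Visit 1.
      At 1: go right to 39.
        39 is a leaf — visit 39.
Visit 12.
At 12: go right to 6.
  At 6: no left child.
  Visit 6.
  At 6: go right to 23.
    At 23: go left to 37.
      37 is a leaf — visit 37.
    Visit 23.
    At 23: go right to 21.
      21 is a leaf — visit 21.
Full in-order sequence: 36, 20, 38, 1, 39, 12, 6, 37, 23, 21.

38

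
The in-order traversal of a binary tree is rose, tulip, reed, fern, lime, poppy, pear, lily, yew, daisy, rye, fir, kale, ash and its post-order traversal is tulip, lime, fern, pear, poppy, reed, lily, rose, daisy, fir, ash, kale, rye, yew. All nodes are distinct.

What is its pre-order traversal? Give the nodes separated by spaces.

yew rose lily reed tulip poppy fern lime pear rye daisy kale fir ash

The last element of post-order is the root; it splits in-order into left and right subtrees.
Root yew: left subtree has 8 nodes {rose, tulip, reed, fern, lime, poppy, pear, lily}, right has 5 {daisy, rye, fir, kale, ash}.
  Root rose: left subtree has 0 nodes { }, right has 7 {tulip, reed, fern, lime, poppy, pear, lily}.
    Root lily: left subtree has 6 nodes {tulip, reed, fern, lime, poppy, pear}, right has 0 { }.
      Root reed: left subtree has 1 node {tulip}, right has 4 {fern, lime, poppy, pear}.
        Root poppy: left subtree has 2 nodes {fern, lime}, right has 1 {pear}.
          Root fern: left subtree has 0 nodes { }, right has 1 {lime}.
  Root rye: left subtree has 1 node {daisy}, right has 3 {fir, kale, ash}.
    Root kale: left subtree has 1 node {fir}, right has 1 {ash}.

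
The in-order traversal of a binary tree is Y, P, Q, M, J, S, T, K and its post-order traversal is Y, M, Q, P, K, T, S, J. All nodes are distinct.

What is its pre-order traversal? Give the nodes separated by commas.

The last element of post-order is the root; it splits in-order into left and right subtrees.
Root J: left subtree has 4 nodes {Y, P, Q, M}, right has 3 {S, T, K}.
  Root P: left subtree has 1 node {Y}, right has 2 {Q, M}.
    Root Q: left subtree has 0 nodes { }, right has 1 {M}.
  Root S: left subtree has 0 nodes { }, right has 2 {T, K}.
    Root T: left subtree has 0 nodes { }, right has 1 {K}.

J, P, Y, Q, M, S, T, K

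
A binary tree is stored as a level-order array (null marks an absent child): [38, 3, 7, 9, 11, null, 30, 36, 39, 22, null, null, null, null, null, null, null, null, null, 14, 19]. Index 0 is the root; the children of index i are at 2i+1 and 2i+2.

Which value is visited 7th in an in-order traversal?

19

In-order visits the left subtree, then the node, then the right subtree.
At 38: go left to 3.
  At 3: go left to 9.
    At 9: go left to 36.
      36 is a leaf — visit 36.
    Visit 9.
    At 9: go right to 39.
      39 is a leaf — visit 39.
  Visit 3.
  At 3: go right to 11.
    At 11: go left to 22.
      At 22: go left to 14.
        14 is a leaf — visit 14.
      Visit 22.
      At 22: go right to 19.
        19 is a leaf — visit 19.
    Visit 11.
    At 11: no right child.
Visit 38.
At 38: go right to 7.
  At 7: no left child.
  Visit 7.
  At 7: go right to 30.
    30 is a leaf — visit 30.
Full in-order sequence: 36, 9, 39, 3, 14, 22, 19, 11, 38, 7, 30.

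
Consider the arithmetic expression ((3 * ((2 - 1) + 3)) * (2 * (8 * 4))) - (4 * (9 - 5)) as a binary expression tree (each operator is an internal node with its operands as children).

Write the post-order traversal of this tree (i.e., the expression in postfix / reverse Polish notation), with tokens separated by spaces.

3 2 1 - 3 + * 2 8 4 * * * 4 9 5 - * -

Post-order on an expression tree gives postfix notation: for each operator, emit left operand, right operand, then the operator.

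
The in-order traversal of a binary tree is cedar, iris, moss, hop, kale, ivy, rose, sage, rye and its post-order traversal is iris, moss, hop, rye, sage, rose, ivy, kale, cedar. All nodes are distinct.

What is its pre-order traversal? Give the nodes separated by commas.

The last element of post-order is the root; it splits in-order into left and right subtrees.
Root cedar: left subtree has 0 nodes { }, right has 8 {iris, moss, hop, kale, ivy, rose, sage, rye}.
  Root kale: left subtree has 3 nodes {iris, moss, hop}, right has 4 {ivy, rose, sage, rye}.
    Root hop: left subtree has 2 nodes {iris, moss}, right has 0 { }.
      Root moss: left subtree has 1 node {iris}, right has 0 { }.
    Root ivy: left subtree has 0 nodes { }, right has 3 {rose, sage, rye}.
      Root rose: left subtree has 0 nodes { }, right has 2 {sage, rye}.
        Root sage: left subtree has 0 nodes { }, right has 1 {rye}.

cedar, kale, hop, moss, iris, ivy, rose, sage, rye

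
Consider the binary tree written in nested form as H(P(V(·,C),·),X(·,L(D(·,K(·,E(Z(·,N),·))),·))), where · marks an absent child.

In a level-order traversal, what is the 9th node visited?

Level-order visits nodes level by level from the root, left to right within each level.
Level 0: H
Level 1: P, X
Level 2: V, L
Level 3: C, D
Level 4: K
Level 5: E
Level 6: Z
Level 7: N
Full level-order sequence: H, P, X, V, L, C, D, K, E, Z, N.

E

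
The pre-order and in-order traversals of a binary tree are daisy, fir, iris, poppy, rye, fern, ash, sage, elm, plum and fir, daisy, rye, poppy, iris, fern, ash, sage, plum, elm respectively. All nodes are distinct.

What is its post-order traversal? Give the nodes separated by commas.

The first element of pre-order is the root; it splits in-order into left and right subtrees.
Root daisy: left subtree has 1 node {fir}, right has 8 {rye, poppy, iris, fern, ash, sage, plum, elm}.
  Root iris: left subtree has 2 nodes {rye, poppy}, right has 5 {fern, ash, sage, plum, elm}.
    Root poppy: left subtree has 1 node {rye}, right has 0 { }.
    Root fern: left subtree has 0 nodes { }, right has 4 {ash, sage, plum, elm}.
      Root ash: left subtree has 0 nodes { }, right has 3 {sage, plum, elm}.
        Root sage: left subtree has 0 nodes { }, right has 2 {plum, elm}.
          Root elm: left subtree has 1 node {plum}, right has 0 { }.

fir, rye, poppy, plum, elm, sage, ash, fern, iris, daisy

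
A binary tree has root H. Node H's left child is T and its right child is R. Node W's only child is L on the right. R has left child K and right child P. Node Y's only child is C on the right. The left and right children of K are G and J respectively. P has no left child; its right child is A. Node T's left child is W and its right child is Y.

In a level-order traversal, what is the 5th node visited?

Level-order visits nodes level by level from the root, left to right within each level.
Level 0: H
Level 1: T, R
Level 2: W, Y, K, P
Level 3: L, C, G, J, A
Full level-order sequence: H, T, R, W, Y, K, P, L, C, G, J, A.

Y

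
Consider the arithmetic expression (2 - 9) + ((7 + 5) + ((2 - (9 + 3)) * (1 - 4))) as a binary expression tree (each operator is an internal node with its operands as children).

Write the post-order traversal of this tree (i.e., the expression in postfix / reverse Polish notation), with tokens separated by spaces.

Post-order on an expression tree gives postfix notation: for each operator, emit left operand, right operand, then the operator.

2 9 - 7 5 + 2 9 3 + - 1 4 - * + +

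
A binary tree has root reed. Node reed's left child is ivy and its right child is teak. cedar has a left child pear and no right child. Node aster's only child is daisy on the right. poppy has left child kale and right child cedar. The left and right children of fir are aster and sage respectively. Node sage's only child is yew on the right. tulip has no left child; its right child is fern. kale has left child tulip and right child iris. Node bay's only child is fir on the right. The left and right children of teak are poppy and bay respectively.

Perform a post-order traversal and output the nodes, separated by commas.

Post-order visits the left subtree, then the right subtree, then the node.
At reed: go left to ivy.
  ivy is a leaf — visit ivy.
At reed: go right to teak.
  At teak: go left to poppy.
    At poppy: go left to kale.
      At kale: go left to tulip.
        At tulip: no left child.
        At tulip: go right to fern.
          fern is a leaf — visit fern.
        Visit tulip.
      At kale: go right to iris.
        iris is a leaf — visit iris.
      Visit kale.
    At poppy: go right to cedar.
      At cedar: go left to pear.
        pear is a leaf — visit pear.
      At cedar: no right child.
      Visit cedar.
    Visit poppy.
  At teak: go right to bay.
    At bay: no left child.
    At bay: go right to fir.
      At fir: go left to aster.
        At aster: no left child.
        At aster: go right to daisy.
          daisy is a leaf — visit daisy.
        Visit aster.
      At fir: go right to sage.
        At sage: no left child.
        At sage: go right to yew.
          yew is a leaf — visit yew.
        Visit sage.
      Visit fir.
    Visit bay.
  Visit teak.
Visit reed.

ivy, fern, tulip, iris, kale, pear, cedar, poppy, daisy, aster, yew, sage, fir, bay, teak, reed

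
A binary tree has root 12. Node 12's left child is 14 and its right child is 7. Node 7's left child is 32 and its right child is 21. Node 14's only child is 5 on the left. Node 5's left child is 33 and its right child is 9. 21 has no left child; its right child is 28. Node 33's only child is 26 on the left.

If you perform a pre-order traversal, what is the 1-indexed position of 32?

8

Pre-order visits the node, then its left subtree, then its right subtree.
Visit 12.
At 12: go left to 14.
  Visit 14.
  At 14: go left to 5.
    Visit 5.
    At 5: go left to 33.
      Visit 33.
      At 33: go left to 26.
        26 is a leaf — visit 26.
      At 33: no right child.
    At 5: go right to 9.
      9 is a leaf — visit 9.
  At 14: no right child.
At 12: go right to 7.
  Visit 7.
  At 7: go left to 32.
    32 is a leaf — visit 32.
  At 7: go right to 21.
    Visit 21.
    At 21: no left child.
    At 21: go right to 28.
      28 is a leaf — visit 28.
Full pre-order sequence: 12, 14, 5, 33, 26, 9, 7, 32, 21, 28.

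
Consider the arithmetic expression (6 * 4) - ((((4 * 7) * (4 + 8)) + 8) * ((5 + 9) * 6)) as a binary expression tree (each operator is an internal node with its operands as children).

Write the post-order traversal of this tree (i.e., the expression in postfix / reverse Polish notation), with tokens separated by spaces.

6 4 * 4 7 * 4 8 + * 8 + 5 9 + 6 * * -

Post-order on an expression tree gives postfix notation: for each operator, emit left operand, right operand, then the operator.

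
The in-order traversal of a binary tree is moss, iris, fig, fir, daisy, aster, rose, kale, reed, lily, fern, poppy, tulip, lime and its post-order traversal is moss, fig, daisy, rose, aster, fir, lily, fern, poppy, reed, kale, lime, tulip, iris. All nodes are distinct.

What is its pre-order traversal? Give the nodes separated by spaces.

iris moss tulip kale fir fig aster daisy rose reed poppy fern lily lime

The last element of post-order is the root; it splits in-order into left and right subtrees.
Root iris: left subtree has 1 node {moss}, right has 12 {fig, fir, daisy, aster, rose, kale, reed, lily, fern, poppy, tulip, lime}.
  Root tulip: left subtree has 10 nodes {fig, fir, daisy, aster, rose, kale, reed, lily, fern, poppy}, right has 1 {lime}.
    Root kale: left subtree has 5 nodes {fig, fir, daisy, aster, rose}, right has 4 {reed, lily, fern, poppy}.
      Root fir: left subtree has 1 node {fig}, right has 3 {daisy, aster, rose}.
        Root aster: left subtree has 1 node {daisy}, right has 1 {rose}.
      Root reed: left subtree has 0 nodes { }, right has 3 {lily, fern, poppy}.
        Root poppy: left subtree has 2 nodes {lily, fern}, right has 0 { }.
          Root fern: left subtree has 1 node {lily}, right has 0 { }.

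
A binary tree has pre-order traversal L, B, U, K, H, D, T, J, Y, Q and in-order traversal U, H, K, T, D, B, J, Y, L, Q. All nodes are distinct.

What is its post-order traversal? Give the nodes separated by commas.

H, T, D, K, U, Y, J, B, Q, L

The first element of pre-order is the root; it splits in-order into left and right subtrees.
Root L: left subtree has 8 nodes {U, H, K, T, D, B, J, Y}, right has 1 {Q}.
  Root B: left subtree has 5 nodes {U, H, K, T, D}, right has 2 {J, Y}.
    Root U: left subtree has 0 nodes { }, right has 4 {H, K, T, D}.
      Root K: left subtree has 1 node {H}, right has 2 {T, D}.
        Root D: left subtree has 1 node {T}, right has 0 { }.
    Root J: left subtree has 0 nodes { }, right has 1 {Y}.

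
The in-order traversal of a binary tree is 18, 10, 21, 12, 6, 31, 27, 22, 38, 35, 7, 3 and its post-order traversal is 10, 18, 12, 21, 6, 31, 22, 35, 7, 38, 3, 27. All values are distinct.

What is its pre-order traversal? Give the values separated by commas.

27, 31, 6, 21, 18, 10, 12, 3, 38, 22, 7, 35

The last element of post-order is the root; it splits in-order into left and right subtrees.
Root 27: left subtree has 6 nodes {18, 10, 21, 12, 6, 31}, right has 5 {22, 38, 35, 7, 3}.
  Root 31: left subtree has 5 nodes {18, 10, 21, 12, 6}, right has 0 { }.
    Root 6: left subtree has 4 nodes {18, 10, 21, 12}, right has 0 { }.
      Root 21: left subtree has 2 nodes {18, 10}, right has 1 {12}.
        Root 18: left subtree has 0 nodes { }, right has 1 {10}.
  Root 3: left subtree has 4 nodes {22, 38, 35, 7}, right has 0 { }.
    Root 38: left subtree has 1 node {22}, right has 2 {35, 7}.
      Root 7: left subtree has 1 node {35}, right has 0 { }.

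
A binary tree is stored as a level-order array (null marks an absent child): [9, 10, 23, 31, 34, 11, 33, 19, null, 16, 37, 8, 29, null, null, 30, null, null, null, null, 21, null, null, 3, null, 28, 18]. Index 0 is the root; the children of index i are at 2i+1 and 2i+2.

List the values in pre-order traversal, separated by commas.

Pre-order visits the node, then its left subtree, then its right subtree.
Visit 9.
At 9: go left to 10.
  Visit 10.
  At 10: go left to 31.
    Visit 31.
    At 31: go left to 19.
      Visit 19.
      At 19: go left to 30.
        30 is a leaf — visit 30.
      At 19: no right child.
    At 31: no right child.
  At 10: go right to 34.
    Visit 34.
    At 34: go left to 16.
      Visit 16.
      At 16: no left child.
      At 16: go right to 21.
        21 is a leaf — visit 21.
    At 34: go right to 37.
      37 is a leaf — visit 37.
At 9: go right to 23.
  Visit 23.
  At 23: go left to 11.
    Visit 11.
    At 11: go left to 8.
      Visit 8.
      At 8: go left to 3.
        3 is a leaf — visit 3.
      At 8: no right child.
    At 11: go right to 29.
      Visit 29.
      At 29: go left to 28.
        28 is a leaf — visit 28.
      At 29: go right to 18.
        18 is a leaf — visit 18.
  At 23: go right to 33.
    33 is a leaf — visit 33.

9, 10, 31, 19, 30, 34, 16, 21, 37, 23, 11, 8, 3, 29, 28, 18, 33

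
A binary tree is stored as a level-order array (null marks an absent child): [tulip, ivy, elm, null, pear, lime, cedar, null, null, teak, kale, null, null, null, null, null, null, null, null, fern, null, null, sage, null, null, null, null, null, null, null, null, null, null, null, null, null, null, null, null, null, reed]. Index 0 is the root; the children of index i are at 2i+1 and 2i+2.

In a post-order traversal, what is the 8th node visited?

lime

Post-order visits the left subtree, then the right subtree, then the node.
At tulip: go left to ivy.
  At ivy: no left child.
  At ivy: go right to pear.
    At pear: go left to teak.
      At teak: go left to fern.
        At fern: no left child.
        At fern: go right to reed.
          reed is a leaf — visit reed.
        Visit fern.
      At teak: no right child.
      Visit teak.
    At pear: go right to kale.
      At kale: no left child.
      At kale: go right to sage.
        sage is a leaf — visit sage.
      Visit kale.
    Visit pear.
  Visit ivy.
At tulip: go right to elm.
  At elm: go left to lime.
    lime is a leaf — visit lime.
  At elm: go right to cedar.
    cedar is a leaf — visit cedar.
  Visit elm.
Visit tulip.
Full post-order sequence: reed, fern, teak, sage, kale, pear, ivy, lime, cedar, elm, tulip.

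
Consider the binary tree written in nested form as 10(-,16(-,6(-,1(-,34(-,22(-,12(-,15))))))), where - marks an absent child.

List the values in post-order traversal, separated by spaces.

Post-order visits the left subtree, then the right subtree, then the node.
At 10: no left child.
At 10: go right to 16.
  At 16: no left child.
  At 16: go right to 6.
    At 6: no left child.
    At 6: go right to 1.
      At 1: no left child.
      At 1: go right to 34.
        At 34: no left child.
        At 34: go right to 22.
          At 22: no left child.
          At 22: go right to 12.
            At 12: no left child.
            At 12: go right to 15.
              15 is a leaf — visit 15.
            Visit 12.
          Visit 22.
        Visit 34.
      Visit 1.
    Visit 6.
  Visit 16.
Visit 10.

15 12 22 34 1 6 16 10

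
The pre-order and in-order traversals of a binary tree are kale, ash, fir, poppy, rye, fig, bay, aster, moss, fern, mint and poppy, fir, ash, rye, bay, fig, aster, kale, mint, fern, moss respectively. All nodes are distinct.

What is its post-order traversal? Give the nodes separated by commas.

poppy, fir, bay, aster, fig, rye, ash, mint, fern, moss, kale

The first element of pre-order is the root; it splits in-order into left and right subtrees.
Root kale: left subtree has 7 nodes {poppy, fir, ash, rye, bay, fig, aster}, right has 3 {mint, fern, moss}.
  Root ash: left subtree has 2 nodes {poppy, fir}, right has 4 {rye, bay, fig, aster}.
    Root fir: left subtree has 1 node {poppy}, right has 0 { }.
    Root rye: left subtree has 0 nodes { }, right has 3 {bay, fig, aster}.
      Root fig: left subtree has 1 node {bay}, right has 1 {aster}.
  Root moss: left subtree has 2 nodes {mint, fern}, right has 0 { }.
    Root fern: left subtree has 1 node {mint}, right has 0 { }.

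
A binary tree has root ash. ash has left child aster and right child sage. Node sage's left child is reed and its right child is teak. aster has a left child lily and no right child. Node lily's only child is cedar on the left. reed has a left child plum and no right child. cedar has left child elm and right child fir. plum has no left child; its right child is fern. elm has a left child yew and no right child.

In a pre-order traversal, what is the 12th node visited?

Pre-order visits the node, then its left subtree, then its right subtree.
Visit ash.
At ash: go left to aster.
  Visit aster.
  At aster: go left to lily.
    Visit lily.
    At lily: go left to cedar.
      Visit cedar.
      At cedar: go left to elm.
        Visit elm.
        At elm: go left to yew.
          yew is a leaf — visit yew.
        At elm: no right child.
      At cedar: go right to fir.
        fir is a leaf — visit fir.
    At lily: no right child.
  At aster: no right child.
At ash: go right to sage.
  Visit sage.
  At sage: go left to reed.
    Visit reed.
    At reed: go left to plum.
      Visit plum.
      At plum: no left child.
      At plum: go right to fern.
        fern is a leaf — visit fern.
    At reed: no right child.
  At sage: go right to teak.
    teak is a leaf — visit teak.
Full pre-order sequence: ash, aster, lily, cedar, elm, yew, fir, sage, reed, plum, fern, teak.

teak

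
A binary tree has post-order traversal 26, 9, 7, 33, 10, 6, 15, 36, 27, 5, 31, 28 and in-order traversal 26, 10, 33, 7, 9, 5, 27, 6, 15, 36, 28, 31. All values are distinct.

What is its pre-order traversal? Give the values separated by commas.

The last element of post-order is the root; it splits in-order into left and right subtrees.
Root 28: left subtree has 10 nodes {26, 10, 33, 7, 9, 5, 27, 6, 15, 36}, right has 1 {31}.
  Root 5: left subtree has 5 nodes {26, 10, 33, 7, 9}, right has 4 {27, 6, 15, 36}.
    Root 10: left subtree has 1 node {26}, right has 3 {33, 7, 9}.
      Root 33: left subtree has 0 nodes { }, right has 2 {7, 9}.
        Root 7: left subtree has 0 nodes { }, right has 1 {9}.
    Root 27: left subtree has 0 nodes { }, right has 3 {6, 15, 36}.
      Root 36: left subtree has 2 nodes {6, 15}, right has 0 { }.
        Root 15: left subtree has 1 node {6}, right has 0 { }.

28, 5, 10, 26, 33, 7, 9, 27, 36, 15, 6, 31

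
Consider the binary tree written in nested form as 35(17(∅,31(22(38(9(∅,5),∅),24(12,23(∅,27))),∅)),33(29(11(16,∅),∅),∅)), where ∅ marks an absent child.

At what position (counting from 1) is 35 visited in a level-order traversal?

Level-order visits nodes level by level from the root, left to right within each level.
Level 0: 35
Level 1: 17, 33
Level 2: 31, 29
Level 3: 22, 11
Level 4: 38, 24, 16
Level 5: 9, 12, 23
Level 6: 5, 27
Full level-order sequence: 35, 17, 33, 31, 29, 22, 11, 38, 24, 16, 9, 12, 23, 5, 27.

1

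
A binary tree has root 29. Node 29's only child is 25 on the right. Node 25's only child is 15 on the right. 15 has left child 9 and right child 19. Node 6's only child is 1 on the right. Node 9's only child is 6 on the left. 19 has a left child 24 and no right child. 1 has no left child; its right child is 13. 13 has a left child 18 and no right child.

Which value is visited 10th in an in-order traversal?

19

In-order visits the left subtree, then the node, then the right subtree.
At 29: no left child.
Visit 29.
At 29: go right to 25.
  At 25: no left child.
  Visit 25.
  At 25: go right to 15.
    At 15: go left to 9.
      At 9: go left to 6.
        At 6: no left child.
        Visit 6.
        At 6: go right to 1.
          At 1: no left child.
          Visit 1.
          At 1: go right to 13.
            At 13: go left to 18.
              18 is a leaf — visit 18.
            Visit 13.
            At 13: no right child.
      Visit 9.
      At 9: no right child.
    Visit 15.
    At 15: go right to 19.
      At 19: go left to 24.
        24 is a leaf — visit 24.
      Visit 19.
      At 19: no right child.
Full in-order sequence: 29, 25, 6, 1, 18, 13, 9, 15, 24, 19.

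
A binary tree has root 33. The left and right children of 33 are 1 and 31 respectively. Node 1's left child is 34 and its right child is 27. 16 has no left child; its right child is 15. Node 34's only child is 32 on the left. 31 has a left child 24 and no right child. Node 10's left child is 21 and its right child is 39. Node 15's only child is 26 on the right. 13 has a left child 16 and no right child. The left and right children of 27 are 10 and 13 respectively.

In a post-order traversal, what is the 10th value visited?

Post-order visits the left subtree, then the right subtree, then the node.
At 33: go left to 1.
  At 1: go left to 34.
    At 34: go left to 32.
      32 is a leaf — visit 32.
    At 34: no right child.
    Visit 34.
  At 1: go right to 27.
    At 27: go left to 10.
      At 10: go left to 21.
        21 is a leaf — visit 21.
      At 10: go right to 39.
        39 is a leaf — visit 39.
      Visit 10.
    At 27: go right to 13.
      At 13: go left to 16.
        At 16: no left child.
        At 16: go right to 15.
          At 15: no left child.
          At 15: go right to 26.
            26 is a leaf — visit 26.
          Visit 15.
        Visit 16.
      At 13: no right child.
      Visit 13.
    Visit 27.
  Visit 1.
At 33: go right to 31.
  At 31: go left to 24.
    24 is a leaf — visit 24.
  At 31: no right child.
  Visit 31.
Visit 33.
Full post-order sequence: 32, 34, 21, 39, 10, 26, 15, 16, 13, 27, 1, 24, 31, 33.

27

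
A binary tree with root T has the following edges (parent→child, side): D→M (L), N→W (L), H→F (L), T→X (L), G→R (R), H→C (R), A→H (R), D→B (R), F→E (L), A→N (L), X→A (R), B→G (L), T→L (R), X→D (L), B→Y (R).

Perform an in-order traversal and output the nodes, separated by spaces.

In-order visits the left subtree, then the node, then the right subtree.
At T: go left to X.
  At X: go left to D.
    At D: go left to M.
      M is a leaf — visit M.
    Visit D.
    At D: go right to B.
      At B: go left to G.
        At G: no left child.
        Visit G.
        At G: go right to R.
          R is a leaf — visit R.
      Visit B.
      At B: go right to Y.
        Y is a leaf — visit Y.
  Visit X.
  At X: go right to A.
    At A: go left to N.
      At N: go left to W.
        W is a leaf — visit W.
      Visit N.
      At N: no right child.
    Visit A.
    At A: go right to H.
      At H: go left to F.
        At F: go left to E.
          E is a leaf — visit E.
        Visit F.
        At F: no right child.
      Visit H.
      At H: go right to C.
        C is a leaf — visit C.
Visit T.
At T: go right to L.
  L is a leaf — visit L.

M D G R B Y X W N A E F H C T L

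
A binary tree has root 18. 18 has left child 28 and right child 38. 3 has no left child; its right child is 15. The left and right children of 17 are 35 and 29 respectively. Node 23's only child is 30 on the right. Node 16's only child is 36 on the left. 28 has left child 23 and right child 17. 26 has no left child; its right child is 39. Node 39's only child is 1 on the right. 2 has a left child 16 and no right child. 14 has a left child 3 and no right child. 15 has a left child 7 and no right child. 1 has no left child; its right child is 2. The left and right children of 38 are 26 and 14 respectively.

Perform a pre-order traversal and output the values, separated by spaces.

18 28 23 30 17 35 29 38 26 39 1 2 16 36 14 3 15 7

Pre-order visits the node, then its left subtree, then its right subtree.
Visit 18.
At 18: go left to 28.
  Visit 28.
  At 28: go left to 23.
    Visit 23.
    At 23: no left child.
    At 23: go right to 30.
      30 is a leaf — visit 30.
  At 28: go right to 17.
    Visit 17.
    At 17: go left to 35.
      35 is a leaf — visit 35.
    At 17: go right to 29.
      29 is a leaf — visit 29.
At 18: go right to 38.
  Visit 38.
  At 38: go left to 26.
    Visit 26.
    At 26: no left child.
    At 26: go right to 39.
      Visit 39.
      At 39: no left child.
      At 39: go right to 1.
        Visit 1.
        At 1: no left child.
        At 1: go right to 2.
          Visit 2.
          At 2: go left to 16.
            Visit 16.
            At 16: go left to 36.
              36 is a leaf — visit 36.
            At 16: no right child.
          At 2: no right child.
  At 38: go right to 14.
    Visit 14.
    At 14: go left to 3.
      Visit 3.
      At 3: no left child.
      At 3: go right to 15.
        Visit 15.
        At 15: go left to 7.
          7 is a leaf — visit 7.
        At 15: no right child.
    At 14: no right child.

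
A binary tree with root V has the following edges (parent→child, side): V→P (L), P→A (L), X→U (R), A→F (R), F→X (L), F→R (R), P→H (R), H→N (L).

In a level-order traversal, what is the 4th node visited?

H

Level-order visits nodes level by level from the root, left to right within each level.
Level 0: V
Level 1: P
Level 2: A, H
Level 3: F, N
Level 4: X, R
Level 5: U
Full level-order sequence: V, P, A, H, F, N, X, R, U.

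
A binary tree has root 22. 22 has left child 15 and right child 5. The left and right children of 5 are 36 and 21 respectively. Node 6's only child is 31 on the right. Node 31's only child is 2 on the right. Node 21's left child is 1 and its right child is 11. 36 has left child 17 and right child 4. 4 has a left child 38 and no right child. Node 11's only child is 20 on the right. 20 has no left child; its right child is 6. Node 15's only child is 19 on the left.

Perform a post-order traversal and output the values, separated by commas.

19, 15, 17, 38, 4, 36, 1, 2, 31, 6, 20, 11, 21, 5, 22

Post-order visits the left subtree, then the right subtree, then the node.
At 22: go left to 15.
  At 15: go left to 19.
    19 is a leaf — visit 19.
  At 15: no right child.
  Visit 15.
At 22: go right to 5.
  At 5: go left to 36.
    At 36: go left to 17.
      17 is a leaf — visit 17.
    At 36: go right to 4.
      At 4: go left to 38.
        38 is a leaf — visit 38.
      At 4: no right child.
      Visit 4.
    Visit 36.
  At 5: go right to 21.
    At 21: go left to 1.
      1 is a leaf — visit 1.
    At 21: go right to 11.
      At 11: no left child.
      At 11: go right to 20.
        At 20: no left child.
        At 20: go right to 6.
          At 6: no left child.
          At 6: go right to 31.
            At 31: no left child.
            At 31: go right to 2.
              2 is a leaf — visit 2.
            Visit 31.
          Visit 6.
        Visit 20.
      Visit 11.
    Visit 21.
  Visit 5.
Visit 22.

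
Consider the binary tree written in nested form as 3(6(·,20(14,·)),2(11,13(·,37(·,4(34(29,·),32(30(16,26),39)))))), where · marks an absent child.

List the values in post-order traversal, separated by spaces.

14 20 6 11 29 34 16 26 30 39 32 4 37 13 2 3

Post-order visits the left subtree, then the right subtree, then the node.
At 3: go left to 6.
  At 6: no left child.
  At 6: go right to 20.
    At 20: go left to 14.
      14 is a leaf — visit 14.
    At 20: no right child.
    Visit 20.
  Visit 6.
At 3: go right to 2.
  At 2: go left to 11.
    11 is a leaf — visit 11.
  At 2: go right to 13.
    At 13: no left child.
    At 13: go right to 37.
      At 37: no left child.
      At 37: go right to 4.
        At 4: go left to 34.
          At 34: go left to 29.
            29 is a leaf — visit 29.
          At 34: no right child.
          Visit 34.
        At 4: go right to 32.
          At 32: go left to 30.
            At 30: go left to 16.
              16 is a leaf — visit 16.
            At 30: go right to 26.
              26 is a leaf — visit 26.
            Visit 30.
          At 32: go right to 39.
            39 is a leaf — visit 39.
          Visit 32.
        Visit 4.
      Visit 37.
    Visit 13.
  Visit 2.
Visit 3.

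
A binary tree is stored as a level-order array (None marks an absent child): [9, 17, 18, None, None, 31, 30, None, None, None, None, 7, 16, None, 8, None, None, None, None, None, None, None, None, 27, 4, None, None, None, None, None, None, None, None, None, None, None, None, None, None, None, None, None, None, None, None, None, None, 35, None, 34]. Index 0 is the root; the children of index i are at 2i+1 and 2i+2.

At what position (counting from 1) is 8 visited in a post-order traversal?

Post-order visits the left subtree, then the right subtree, then the node.
At 9: go left to 17.
  17 is a leaf — visit 17.
At 9: go right to 18.
  At 18: go left to 31.
    At 31: go left to 7.
      At 7: go left to 27.
        At 27: go left to 35.
          35 is a leaf — visit 35.
        At 27: no right child.
        Visit 27.
      At 7: go right to 4.
        At 4: go left to 34.
          34 is a leaf — visit 34.
        At 4: no right child.
        Visit 4.
      Visit 7.
    At 31: go right to 16.
      16 is a leaf — visit 16.
    Visit 31.
  At 18: go right to 30.
    At 30: no left child.
    At 30: go right to 8.
      8 is a leaf — visit 8.
    Visit 30.
  Visit 18.
Visit 9.
Full post-order sequence: 17, 35, 27, 34, 4, 7, 16, 31, 8, 30, 18, 9.

9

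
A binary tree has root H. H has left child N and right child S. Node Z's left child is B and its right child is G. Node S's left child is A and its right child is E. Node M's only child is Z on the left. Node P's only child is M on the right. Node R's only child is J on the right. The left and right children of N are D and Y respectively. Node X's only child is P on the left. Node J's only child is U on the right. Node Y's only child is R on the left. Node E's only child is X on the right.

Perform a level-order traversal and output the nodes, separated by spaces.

Level-order visits nodes level by level from the root, left to right within each level.
Level 0: H
Level 1: N, S
Level 2: D, Y, A, E
Level 3: R, X
Level 4: J, P
Level 5: U, M
Level 6: Z
Level 7: B, G

H N S D Y A E R X J P U M Z B G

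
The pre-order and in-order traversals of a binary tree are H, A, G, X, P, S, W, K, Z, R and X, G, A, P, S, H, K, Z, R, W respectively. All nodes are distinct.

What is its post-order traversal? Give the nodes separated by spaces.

The first element of pre-order is the root; it splits in-order into left and right subtrees.
Root H: left subtree has 5 nodes {X, G, A, P, S}, right has 4 {K, Z, R, W}.
  Root A: left subtree has 2 nodes {X, G}, right has 2 {P, S}.
    Root G: left subtree has 1 node {X}, right has 0 { }.
    Root P: left subtree has 0 nodes { }, right has 1 {S}.
  Root W: left subtree has 3 nodes {K, Z, R}, right has 0 { }.
    Root K: left subtree has 0 nodes { }, right has 2 {Z, R}.
      Root Z: left subtree has 0 nodes { }, right has 1 {R}.

X G S P A R Z K W H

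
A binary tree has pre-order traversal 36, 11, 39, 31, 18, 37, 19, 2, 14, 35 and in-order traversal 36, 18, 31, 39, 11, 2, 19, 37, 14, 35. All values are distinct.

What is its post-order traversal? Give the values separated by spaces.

The first element of pre-order is the root; it splits in-order into left and right subtrees.
Root 36: left subtree has 0 nodes { }, right has 9 {18, 31, 39, 11, 2, 19, 37, 14, 35}.
  Root 11: left subtree has 3 nodes {18, 31, 39}, right has 5 {2, 19, 37, 14, 35}.
    Root 39: left subtree has 2 nodes {18, 31}, right has 0 { }.
      Root 31: left subtree has 1 node {18}, right has 0 { }.
    Root 37: left subtree has 2 nodes {2, 19}, right has 2 {14, 35}.
      Root 19: left subtree has 1 node {2}, right has 0 { }.
      Root 14: left subtree has 0 nodes { }, right has 1 {35}.

18 31 39 2 19 35 14 37 11 36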